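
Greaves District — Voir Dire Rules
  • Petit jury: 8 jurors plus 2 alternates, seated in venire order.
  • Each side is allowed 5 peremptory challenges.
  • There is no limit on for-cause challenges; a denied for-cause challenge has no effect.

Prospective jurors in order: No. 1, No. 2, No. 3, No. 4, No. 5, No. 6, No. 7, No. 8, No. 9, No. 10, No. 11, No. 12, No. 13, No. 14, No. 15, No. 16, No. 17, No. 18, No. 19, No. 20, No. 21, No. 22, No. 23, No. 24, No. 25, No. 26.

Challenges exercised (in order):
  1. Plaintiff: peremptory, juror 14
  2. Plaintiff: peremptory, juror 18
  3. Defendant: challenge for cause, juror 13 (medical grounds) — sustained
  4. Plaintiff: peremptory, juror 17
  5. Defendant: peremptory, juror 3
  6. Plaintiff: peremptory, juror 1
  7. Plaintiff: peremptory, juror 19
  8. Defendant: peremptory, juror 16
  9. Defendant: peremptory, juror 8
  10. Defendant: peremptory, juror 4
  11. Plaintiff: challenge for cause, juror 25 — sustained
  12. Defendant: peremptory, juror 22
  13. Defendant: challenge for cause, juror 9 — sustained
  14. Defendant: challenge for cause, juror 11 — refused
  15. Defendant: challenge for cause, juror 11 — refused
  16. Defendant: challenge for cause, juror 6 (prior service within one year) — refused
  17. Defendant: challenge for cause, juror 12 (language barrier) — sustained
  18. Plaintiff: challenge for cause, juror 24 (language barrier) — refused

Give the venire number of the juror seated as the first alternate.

Removed: #1, #3, #4, #8, #9, #12, #13, #14, #16, #17, #18, #19, #22, #25. (#6, #11, #24 stay — for-cause denied.)
Seating in order: seats 1–8 → #2, #5, #6, #7, #10, #11, #15, #20; alternates → #21, #23.
So alternate 1 is #21.

21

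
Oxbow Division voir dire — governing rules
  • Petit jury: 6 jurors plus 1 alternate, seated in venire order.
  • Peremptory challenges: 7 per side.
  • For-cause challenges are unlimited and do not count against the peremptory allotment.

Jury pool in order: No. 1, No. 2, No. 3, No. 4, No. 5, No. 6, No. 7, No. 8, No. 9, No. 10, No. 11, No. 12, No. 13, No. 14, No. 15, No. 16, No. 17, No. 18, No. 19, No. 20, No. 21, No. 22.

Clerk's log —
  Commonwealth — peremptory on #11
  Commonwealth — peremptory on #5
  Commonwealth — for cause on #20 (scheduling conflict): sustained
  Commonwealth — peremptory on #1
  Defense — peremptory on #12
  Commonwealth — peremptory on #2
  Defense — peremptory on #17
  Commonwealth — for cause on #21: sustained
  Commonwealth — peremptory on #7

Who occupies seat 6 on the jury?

10

Removed: #1, #2, #5, #7, #11, #12, #17, #20, #21.
Seating in order: seats 1–6 → #3, #4, #6, #8, #9, #10; alternates → #13.
So seat 6 is #10.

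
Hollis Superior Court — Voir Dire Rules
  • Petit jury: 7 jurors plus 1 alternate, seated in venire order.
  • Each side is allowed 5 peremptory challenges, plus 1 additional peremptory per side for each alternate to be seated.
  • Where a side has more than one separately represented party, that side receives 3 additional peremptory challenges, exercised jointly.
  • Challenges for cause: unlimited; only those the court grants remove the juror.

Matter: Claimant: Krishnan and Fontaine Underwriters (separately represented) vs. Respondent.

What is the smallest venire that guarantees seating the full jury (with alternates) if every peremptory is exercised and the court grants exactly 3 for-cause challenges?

Seats to fill: 7 + 1 alternates = 8.
Peremptories — Claimant: 5 + 1×1 + 3 = 9; Respondent: 5 + 1×1 = 6; total 15.
For-cause removals: 3.
Minimum venire: 8 + 15 + 3 = 26.

26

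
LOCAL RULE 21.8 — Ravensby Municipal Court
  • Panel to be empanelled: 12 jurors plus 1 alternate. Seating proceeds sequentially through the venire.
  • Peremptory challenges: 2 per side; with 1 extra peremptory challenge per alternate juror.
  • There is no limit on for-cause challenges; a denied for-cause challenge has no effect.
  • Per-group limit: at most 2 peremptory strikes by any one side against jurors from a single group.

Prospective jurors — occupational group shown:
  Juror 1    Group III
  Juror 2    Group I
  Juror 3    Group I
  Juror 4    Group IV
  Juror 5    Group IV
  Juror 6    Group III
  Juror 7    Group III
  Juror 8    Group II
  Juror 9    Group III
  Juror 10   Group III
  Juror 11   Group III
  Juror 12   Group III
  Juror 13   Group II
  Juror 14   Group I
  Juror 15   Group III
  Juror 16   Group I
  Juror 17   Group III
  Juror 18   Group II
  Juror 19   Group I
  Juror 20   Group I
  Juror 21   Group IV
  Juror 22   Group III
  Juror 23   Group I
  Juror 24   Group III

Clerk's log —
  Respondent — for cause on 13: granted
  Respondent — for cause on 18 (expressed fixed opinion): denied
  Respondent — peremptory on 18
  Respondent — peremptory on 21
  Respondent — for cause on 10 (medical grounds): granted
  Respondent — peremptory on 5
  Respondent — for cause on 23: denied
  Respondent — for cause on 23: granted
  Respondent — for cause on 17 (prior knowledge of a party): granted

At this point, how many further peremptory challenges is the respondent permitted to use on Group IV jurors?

0

Respondent peremptories so far: #18, #21, #5 — 3 of 3 used, 0 left overall.
Against Group IV: #21, #5 — 2 used; per-group cap 2 leaves 0.
Binding limit: min(0, 0) = 0.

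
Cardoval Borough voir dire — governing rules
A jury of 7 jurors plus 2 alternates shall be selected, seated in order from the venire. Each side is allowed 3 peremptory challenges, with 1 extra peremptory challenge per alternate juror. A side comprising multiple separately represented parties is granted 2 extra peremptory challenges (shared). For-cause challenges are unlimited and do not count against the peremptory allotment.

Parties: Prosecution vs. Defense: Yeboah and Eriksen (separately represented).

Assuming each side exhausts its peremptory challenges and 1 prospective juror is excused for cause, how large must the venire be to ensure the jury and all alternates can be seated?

22

Seats to fill: 7 + 2 alternates = 9.
Peremptories — Prosecution: 3 + 1×2 = 5; Defense: 3 + 1×2 + 2 = 7; total 12.
For-cause removals: 1.
Minimum venire: 9 + 12 + 1 = 22.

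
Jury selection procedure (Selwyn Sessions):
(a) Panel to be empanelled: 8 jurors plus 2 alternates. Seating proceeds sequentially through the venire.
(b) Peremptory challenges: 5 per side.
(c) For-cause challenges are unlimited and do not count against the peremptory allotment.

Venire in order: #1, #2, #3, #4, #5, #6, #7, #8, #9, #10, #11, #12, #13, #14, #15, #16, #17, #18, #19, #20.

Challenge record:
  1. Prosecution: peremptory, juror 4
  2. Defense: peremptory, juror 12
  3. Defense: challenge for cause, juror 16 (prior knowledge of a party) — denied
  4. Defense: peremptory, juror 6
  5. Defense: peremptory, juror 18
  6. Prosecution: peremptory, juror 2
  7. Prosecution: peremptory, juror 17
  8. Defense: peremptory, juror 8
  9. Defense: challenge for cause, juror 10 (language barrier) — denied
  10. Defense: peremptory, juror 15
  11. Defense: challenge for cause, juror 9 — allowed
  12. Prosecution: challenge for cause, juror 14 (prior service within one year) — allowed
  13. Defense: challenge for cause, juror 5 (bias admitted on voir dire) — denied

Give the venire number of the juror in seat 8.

Removed: #2, #4, #6, #8, #9, #12, #14, #15, #17, #18. (#5, #10, #16 stay — for-cause denied.)
Seating in order: seats 1–8 → #1, #3, #5, #7, #10, #11, #13, #16; alternates → #19, #20.
So seat 8 is #16.

16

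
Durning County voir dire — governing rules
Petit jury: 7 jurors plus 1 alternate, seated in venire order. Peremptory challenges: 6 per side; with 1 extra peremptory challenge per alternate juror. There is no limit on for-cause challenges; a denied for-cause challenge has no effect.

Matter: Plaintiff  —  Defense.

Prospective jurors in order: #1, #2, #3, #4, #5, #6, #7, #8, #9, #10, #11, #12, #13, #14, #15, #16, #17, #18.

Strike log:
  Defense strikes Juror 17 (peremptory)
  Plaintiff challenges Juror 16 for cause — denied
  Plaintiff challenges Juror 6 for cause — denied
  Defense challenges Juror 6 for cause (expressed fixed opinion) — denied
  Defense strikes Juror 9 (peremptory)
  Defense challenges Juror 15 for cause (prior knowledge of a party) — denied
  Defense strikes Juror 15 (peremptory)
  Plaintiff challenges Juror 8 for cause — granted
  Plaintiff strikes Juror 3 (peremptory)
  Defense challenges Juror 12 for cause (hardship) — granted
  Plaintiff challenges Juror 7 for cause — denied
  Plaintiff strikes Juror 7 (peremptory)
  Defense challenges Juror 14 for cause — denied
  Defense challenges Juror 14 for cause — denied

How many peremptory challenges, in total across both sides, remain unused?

9

Plaintiff allotment: 6 base + 1 × 1 alternate = 7. Defense allotment: 6 base + 1 × 1 alternate = 7.
Plaintiff peremptories used: #3, #7 — 2 (for-cause on #16, #6, #8, #7 don't count).
Defense peremptories used: #17, #9, #15 — 3 (for-cause on #6, #15, #12, #14, #14 don't count).
Remaining: (7 − 2) + (7 − 3) = 9.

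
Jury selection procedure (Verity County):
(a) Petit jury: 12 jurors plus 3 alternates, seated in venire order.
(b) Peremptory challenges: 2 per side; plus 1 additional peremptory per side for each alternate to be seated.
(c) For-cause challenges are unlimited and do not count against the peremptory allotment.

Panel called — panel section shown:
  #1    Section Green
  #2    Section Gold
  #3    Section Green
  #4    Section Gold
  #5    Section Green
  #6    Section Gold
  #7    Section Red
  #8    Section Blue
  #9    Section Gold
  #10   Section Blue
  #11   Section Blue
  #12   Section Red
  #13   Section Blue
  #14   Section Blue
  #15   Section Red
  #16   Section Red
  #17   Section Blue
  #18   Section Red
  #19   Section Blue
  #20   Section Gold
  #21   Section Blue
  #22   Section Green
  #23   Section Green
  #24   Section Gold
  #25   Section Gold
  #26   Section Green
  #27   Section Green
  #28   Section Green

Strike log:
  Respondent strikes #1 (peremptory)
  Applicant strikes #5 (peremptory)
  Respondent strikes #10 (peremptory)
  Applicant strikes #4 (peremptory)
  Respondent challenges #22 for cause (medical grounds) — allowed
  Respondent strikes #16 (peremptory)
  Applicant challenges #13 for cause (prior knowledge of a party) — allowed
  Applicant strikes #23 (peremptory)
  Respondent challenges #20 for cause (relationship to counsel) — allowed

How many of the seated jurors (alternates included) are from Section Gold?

4

Removed: #1, #4, #5, #10, #13, #16, #20, #22, #23.
Seated (15 incl. alternates): #2, #3, #6, #7, #8, #9, #11, #12, #14, #15, #17, #18, #19, #21, #24.
Of those, in Section Gold: #2, #6, #9, #24 → 4.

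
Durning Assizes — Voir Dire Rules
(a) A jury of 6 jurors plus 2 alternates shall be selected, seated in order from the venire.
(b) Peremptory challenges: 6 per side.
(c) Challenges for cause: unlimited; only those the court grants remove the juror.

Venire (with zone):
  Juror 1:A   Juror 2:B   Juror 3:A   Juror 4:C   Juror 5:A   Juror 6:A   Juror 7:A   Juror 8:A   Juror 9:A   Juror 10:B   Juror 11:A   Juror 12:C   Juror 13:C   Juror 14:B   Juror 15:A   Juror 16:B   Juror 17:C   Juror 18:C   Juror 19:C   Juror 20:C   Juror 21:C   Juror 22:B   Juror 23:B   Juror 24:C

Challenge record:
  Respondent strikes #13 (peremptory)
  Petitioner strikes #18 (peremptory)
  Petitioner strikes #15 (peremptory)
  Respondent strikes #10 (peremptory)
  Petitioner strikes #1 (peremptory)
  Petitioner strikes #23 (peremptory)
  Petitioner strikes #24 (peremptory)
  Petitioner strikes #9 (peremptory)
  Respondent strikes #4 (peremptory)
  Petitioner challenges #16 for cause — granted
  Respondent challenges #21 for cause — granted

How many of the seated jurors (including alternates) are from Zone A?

Removed: #1, #4, #9, #10, #13, #15, #16, #18, #21, #23, #24.
Seated (8 incl. alternates): #2, #3, #5, #6, #7, #8, #11, #12.
Of those, in Zone A: #3, #5, #6, #7, #8, #11 → 6.

6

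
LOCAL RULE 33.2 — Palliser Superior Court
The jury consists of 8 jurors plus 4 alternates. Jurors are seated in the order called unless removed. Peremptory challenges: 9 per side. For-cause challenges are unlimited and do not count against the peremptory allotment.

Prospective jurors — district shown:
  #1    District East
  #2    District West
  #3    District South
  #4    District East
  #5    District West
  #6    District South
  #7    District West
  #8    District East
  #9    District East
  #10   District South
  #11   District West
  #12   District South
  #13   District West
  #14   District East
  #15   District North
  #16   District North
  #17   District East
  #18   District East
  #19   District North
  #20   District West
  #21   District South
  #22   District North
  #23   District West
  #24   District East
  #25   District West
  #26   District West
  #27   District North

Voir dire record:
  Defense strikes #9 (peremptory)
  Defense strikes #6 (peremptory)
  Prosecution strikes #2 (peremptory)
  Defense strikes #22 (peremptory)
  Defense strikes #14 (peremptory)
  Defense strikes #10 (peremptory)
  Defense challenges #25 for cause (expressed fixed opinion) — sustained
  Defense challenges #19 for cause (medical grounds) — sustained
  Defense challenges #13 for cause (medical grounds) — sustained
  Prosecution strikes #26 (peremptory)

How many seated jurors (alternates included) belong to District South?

Removed: #2, #6, #9, #10, #13, #14, #19, #22, #25, #26.
Seated (12 incl. alternates): #1, #3, #4, #5, #7, #8, #11, #12, #15, #16, #17, #18.
Of those, in District South: #3, #12 → 2.

2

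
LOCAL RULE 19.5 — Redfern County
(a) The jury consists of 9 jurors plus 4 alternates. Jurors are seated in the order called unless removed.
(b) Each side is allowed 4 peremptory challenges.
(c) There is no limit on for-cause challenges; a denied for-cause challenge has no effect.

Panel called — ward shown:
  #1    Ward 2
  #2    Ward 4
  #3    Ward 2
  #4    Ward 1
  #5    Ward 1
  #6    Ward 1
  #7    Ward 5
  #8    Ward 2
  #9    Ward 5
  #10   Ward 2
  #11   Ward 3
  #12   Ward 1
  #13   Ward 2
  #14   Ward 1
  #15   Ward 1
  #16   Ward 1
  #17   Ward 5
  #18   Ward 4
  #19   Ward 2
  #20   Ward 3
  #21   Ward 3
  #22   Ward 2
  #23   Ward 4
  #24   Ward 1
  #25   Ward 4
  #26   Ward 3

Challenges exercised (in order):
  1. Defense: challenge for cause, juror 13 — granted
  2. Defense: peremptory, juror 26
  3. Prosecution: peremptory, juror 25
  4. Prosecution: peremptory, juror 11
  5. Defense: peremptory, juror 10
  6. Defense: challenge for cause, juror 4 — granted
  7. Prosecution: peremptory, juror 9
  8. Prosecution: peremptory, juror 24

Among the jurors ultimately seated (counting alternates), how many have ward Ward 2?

3

Removed: #4, #9, #10, #11, #13, #24, #25, #26.
Seated (13 incl. alternates): #1, #2, #3, #5, #6, #7, #8, #12, #14, #15, #16, #17, #18.
Of those, in Ward 2: #1, #3, #8 → 3.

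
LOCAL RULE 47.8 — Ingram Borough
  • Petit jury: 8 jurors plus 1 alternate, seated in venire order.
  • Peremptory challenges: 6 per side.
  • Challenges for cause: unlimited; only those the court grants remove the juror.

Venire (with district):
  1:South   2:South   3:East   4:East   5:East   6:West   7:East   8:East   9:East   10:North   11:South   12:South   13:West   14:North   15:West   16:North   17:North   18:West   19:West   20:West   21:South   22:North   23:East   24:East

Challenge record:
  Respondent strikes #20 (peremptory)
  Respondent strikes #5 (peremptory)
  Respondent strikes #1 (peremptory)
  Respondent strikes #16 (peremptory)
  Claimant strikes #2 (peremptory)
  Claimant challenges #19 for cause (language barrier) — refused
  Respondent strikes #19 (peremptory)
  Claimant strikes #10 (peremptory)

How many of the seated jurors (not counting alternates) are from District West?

Removed: #1, #2, #5, #10, #16, #19, #20.
Seated jurors 1–8: #3, #4, #6, #7, #8, #9, #11, #12 (alternates #13 not counted).
Of those, in District West: #6 → 1.

1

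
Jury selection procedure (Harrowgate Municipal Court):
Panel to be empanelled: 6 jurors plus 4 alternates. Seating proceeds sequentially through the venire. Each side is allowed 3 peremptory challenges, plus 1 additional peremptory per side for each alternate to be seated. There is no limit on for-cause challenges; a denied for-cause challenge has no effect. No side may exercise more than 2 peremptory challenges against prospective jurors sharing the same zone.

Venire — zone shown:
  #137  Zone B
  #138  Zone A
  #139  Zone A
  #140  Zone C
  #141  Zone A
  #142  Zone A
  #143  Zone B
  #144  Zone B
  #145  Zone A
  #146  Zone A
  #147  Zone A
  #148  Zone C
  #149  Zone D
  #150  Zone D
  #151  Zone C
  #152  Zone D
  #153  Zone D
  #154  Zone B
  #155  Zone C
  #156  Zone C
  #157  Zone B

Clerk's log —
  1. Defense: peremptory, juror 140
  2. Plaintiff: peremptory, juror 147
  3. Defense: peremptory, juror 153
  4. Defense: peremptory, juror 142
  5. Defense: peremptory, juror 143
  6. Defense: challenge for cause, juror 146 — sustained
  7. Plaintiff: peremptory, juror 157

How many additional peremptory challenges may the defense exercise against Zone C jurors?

1

Defense peremptories so far: #140, #153, #142, #143 — 4 of 7 used, 3 left overall.
Against Zone C: #140 — 1 used; per-zone cap 2 leaves 1.
Binding limit: min(3, 1) = 1.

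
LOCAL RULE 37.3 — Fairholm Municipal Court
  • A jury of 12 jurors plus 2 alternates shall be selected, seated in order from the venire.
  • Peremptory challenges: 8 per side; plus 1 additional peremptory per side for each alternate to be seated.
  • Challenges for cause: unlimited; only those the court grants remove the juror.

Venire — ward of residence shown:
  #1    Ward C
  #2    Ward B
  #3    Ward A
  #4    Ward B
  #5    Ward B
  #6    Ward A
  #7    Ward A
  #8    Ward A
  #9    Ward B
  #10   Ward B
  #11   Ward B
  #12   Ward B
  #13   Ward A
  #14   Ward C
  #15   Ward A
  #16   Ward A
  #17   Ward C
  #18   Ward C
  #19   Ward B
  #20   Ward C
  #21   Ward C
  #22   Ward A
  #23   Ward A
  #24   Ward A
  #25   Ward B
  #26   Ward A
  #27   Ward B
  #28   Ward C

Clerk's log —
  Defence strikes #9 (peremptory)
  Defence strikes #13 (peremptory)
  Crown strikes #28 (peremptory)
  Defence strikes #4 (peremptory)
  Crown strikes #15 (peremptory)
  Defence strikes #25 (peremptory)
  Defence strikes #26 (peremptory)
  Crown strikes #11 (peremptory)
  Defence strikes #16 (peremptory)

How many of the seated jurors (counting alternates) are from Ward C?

Removed: #4, #9, #11, #13, #15, #16, #25, #26, #28.
Seated (14 incl. alternates): #1, #2, #3, #5, #6, #7, #8, #10, #12, #14, #17, #18, #19, #20.
Of those, in Ward C: #1, #14, #17, #18, #20 → 5.

5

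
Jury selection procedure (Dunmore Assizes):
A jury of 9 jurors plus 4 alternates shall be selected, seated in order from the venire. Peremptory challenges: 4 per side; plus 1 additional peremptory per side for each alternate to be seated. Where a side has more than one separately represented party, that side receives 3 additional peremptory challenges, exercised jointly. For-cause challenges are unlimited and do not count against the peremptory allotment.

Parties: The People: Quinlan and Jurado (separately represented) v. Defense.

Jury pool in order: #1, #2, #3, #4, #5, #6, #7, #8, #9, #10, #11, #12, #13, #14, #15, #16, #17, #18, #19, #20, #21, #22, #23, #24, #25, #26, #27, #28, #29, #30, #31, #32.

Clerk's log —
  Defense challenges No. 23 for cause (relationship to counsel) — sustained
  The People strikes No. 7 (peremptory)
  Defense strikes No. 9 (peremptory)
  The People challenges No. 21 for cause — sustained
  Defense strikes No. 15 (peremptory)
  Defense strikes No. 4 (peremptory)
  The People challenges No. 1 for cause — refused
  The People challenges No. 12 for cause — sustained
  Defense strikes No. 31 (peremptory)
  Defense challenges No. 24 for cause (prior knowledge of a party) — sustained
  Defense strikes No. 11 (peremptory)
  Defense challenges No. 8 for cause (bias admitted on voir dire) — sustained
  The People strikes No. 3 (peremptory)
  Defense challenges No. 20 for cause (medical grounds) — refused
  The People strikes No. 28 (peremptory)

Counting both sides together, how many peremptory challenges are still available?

The People allotment: 4 base + 1 × 4 alternates + 3 multi-party = 11. Defense allotment: 4 base + 1 × 4 alternates = 8.
The People peremptories used: #7, #3, #28 — 3 (for-cause on #21, #1, #12 don't count).
Defense peremptories used: #9, #15, #4, #31, #11 — 5 (for-cause on #23, #24, #8, #20 don't count).
Remaining: (11 − 3) + (8 − 5) = 11.

11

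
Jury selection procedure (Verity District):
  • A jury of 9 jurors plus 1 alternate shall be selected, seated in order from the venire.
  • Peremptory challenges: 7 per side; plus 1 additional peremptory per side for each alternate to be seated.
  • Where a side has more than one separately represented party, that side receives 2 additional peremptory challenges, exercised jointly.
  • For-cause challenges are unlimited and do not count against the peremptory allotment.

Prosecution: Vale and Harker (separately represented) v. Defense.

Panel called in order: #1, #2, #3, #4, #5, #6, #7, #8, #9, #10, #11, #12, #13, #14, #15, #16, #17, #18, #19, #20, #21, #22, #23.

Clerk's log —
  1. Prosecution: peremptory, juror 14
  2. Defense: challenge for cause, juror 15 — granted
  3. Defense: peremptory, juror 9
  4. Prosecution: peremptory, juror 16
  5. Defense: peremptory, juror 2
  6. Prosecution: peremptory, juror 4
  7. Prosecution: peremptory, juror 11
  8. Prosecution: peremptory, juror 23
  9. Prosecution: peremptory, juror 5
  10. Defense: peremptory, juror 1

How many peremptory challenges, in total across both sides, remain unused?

9

Prosecution allotment: 7 base + 1 × 1 alternate + 2 multi-party = 10. Defense allotment: 7 base + 1 × 1 alternate = 8.
Prosecution peremptories used: #14, #16, #4, #11, #23, #5 — 6.
Defense peremptories used: #9, #2, #1 — 3 (the for-cause on #15 doesn't count).
Remaining: (10 − 6) + (8 − 3) = 9.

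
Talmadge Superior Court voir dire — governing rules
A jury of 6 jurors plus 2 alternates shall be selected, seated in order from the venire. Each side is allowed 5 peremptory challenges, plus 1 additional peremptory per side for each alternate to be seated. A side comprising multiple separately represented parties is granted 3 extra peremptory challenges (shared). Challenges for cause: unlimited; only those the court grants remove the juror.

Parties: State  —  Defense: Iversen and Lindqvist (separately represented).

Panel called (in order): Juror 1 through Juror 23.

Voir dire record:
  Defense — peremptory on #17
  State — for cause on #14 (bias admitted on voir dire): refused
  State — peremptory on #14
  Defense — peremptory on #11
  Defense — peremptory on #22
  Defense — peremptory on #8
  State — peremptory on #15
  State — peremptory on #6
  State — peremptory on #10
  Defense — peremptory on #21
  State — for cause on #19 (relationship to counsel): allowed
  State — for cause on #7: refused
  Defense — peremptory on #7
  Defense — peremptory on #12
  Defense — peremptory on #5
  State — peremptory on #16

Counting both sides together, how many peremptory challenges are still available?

4

State allotment: 5 base + 1 × 2 alternates = 7. Defense allotment: 5 base + 1 × 2 alternates + 3 multi-party = 10.
State peremptories used: #14, #15, #6, #10, #16 — 5 (for-cause on #14, #19, #7 don't count).
Defense peremptories used: #17, #11, #22, #8, #21, #7, #12, #5 — 8.
Remaining: (7 − 5) + (10 − 8) = 4.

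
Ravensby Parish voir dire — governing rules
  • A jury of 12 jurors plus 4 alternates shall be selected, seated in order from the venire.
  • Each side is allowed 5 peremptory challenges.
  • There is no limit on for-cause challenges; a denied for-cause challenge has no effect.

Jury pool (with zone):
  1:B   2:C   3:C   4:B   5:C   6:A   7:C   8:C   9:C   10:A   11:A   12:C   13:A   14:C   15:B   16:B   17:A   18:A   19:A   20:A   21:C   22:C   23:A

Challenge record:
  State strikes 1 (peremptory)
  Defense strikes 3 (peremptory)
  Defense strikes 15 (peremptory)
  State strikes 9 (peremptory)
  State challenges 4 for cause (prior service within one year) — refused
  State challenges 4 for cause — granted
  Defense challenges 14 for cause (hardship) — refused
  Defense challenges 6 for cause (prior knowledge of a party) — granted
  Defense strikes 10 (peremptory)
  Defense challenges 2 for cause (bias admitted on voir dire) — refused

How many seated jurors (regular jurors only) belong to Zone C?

Removed: #1, #3, #4, #6, #9, #10, #15.
Seated jurors 1–12: #2, #5, #7, #8, #11, #12, #13, #14, #16, #17, #18, #19 (alternates #20, #21, #22, #23 not counted).
Of those, in Zone C: #2, #5, #7, #8, #12, #14 → 6.

6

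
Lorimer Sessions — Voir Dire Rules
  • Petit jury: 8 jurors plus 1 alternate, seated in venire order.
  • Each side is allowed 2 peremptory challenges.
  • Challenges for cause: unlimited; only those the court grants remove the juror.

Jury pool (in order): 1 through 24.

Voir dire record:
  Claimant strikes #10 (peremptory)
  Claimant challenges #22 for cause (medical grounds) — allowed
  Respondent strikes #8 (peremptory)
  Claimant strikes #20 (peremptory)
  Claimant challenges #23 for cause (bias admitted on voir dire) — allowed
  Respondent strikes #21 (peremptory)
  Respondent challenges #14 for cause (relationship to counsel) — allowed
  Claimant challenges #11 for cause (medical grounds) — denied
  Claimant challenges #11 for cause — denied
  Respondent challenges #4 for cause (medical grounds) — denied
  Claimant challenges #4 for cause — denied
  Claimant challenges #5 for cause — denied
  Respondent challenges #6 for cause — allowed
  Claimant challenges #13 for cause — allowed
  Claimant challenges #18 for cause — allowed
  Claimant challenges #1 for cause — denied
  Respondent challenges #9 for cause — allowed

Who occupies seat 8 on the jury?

12

Removed: #6, #8, #9, #10, #13, #14, #18, #20, #21, #22, #23. (#1, #4, #5, #11 stay — for-cause denied.)
Seating in order: seats 1–8 → #1, #2, #3, #4, #5, #7, #11, #12; alternates → #15.
So seat 8 is #12.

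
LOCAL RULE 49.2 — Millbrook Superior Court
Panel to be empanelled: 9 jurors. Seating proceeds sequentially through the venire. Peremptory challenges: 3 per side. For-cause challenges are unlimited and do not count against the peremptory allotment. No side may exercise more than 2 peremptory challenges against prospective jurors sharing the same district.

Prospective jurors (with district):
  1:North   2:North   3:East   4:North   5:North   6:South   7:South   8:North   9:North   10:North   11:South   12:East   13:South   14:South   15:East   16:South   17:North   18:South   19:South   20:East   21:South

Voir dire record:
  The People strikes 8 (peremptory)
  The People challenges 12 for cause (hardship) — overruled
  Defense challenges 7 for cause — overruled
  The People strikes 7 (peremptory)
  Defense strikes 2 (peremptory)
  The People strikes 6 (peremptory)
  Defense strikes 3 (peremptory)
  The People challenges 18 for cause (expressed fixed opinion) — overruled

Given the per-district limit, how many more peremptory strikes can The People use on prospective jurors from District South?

0

The People peremptories so far: #8, #7, #6 — 3 of 3 used, 0 left overall.
Against District South: #7, #6 — 2 used; per-district cap 2 leaves 0.
Binding limit: min(0, 0) = 0.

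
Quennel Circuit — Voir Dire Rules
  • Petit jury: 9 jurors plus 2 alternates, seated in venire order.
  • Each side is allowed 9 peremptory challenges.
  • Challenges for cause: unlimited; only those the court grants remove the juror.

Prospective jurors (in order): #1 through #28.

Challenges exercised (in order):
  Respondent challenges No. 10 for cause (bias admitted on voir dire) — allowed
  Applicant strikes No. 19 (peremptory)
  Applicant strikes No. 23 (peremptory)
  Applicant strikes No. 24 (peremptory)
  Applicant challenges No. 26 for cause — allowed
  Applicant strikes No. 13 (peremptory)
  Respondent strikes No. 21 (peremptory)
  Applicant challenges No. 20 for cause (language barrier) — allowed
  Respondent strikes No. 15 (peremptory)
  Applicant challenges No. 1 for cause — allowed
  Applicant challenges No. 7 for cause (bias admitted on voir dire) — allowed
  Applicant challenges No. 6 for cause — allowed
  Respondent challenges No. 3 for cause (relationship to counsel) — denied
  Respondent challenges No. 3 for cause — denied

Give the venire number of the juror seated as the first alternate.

Removed: #1, #6, #7, #10, #13, #15, #19, #20, #21, #23, #24, #26. (#3 stays — for-cause denied.)
Seating in order: seats 1–9 → #2, #3, #4, #5, #8, #9, #11, #12, #14; alternates → #16, #17.
So alternate 1 is #16.

16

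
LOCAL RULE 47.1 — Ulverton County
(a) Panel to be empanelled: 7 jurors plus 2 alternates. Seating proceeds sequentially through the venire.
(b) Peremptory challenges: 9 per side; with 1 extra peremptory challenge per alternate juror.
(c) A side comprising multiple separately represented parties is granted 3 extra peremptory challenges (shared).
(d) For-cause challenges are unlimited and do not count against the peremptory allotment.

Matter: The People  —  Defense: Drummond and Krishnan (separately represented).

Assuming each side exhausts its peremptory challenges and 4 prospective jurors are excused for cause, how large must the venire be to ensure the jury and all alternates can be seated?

Seats to fill: 7 + 2 alternates = 9.
Peremptories — The People: 9 + 1×2 = 11; Defense: 9 + 1×2 + 3 = 14; total 25.
For-cause removals: 4.
Minimum venire: 9 + 25 + 4 = 38.

38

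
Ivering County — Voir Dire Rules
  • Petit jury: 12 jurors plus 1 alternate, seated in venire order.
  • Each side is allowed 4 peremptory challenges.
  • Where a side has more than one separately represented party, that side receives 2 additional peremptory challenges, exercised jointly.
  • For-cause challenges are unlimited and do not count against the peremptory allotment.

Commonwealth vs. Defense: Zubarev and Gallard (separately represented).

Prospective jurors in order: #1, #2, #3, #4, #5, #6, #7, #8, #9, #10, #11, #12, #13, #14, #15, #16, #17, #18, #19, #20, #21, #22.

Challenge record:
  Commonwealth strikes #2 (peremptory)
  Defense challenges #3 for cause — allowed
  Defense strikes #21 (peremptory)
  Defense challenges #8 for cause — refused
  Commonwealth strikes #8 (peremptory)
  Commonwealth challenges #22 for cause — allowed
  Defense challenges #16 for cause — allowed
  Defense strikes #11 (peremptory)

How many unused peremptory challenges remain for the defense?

4

Defense allotment: 4 base + 2 multi-party = 6.
Defense peremptories used: #21, #11 — 2 (for-cause on #3, #8, #16 don't count).
Remaining: 6 − 2 = 4.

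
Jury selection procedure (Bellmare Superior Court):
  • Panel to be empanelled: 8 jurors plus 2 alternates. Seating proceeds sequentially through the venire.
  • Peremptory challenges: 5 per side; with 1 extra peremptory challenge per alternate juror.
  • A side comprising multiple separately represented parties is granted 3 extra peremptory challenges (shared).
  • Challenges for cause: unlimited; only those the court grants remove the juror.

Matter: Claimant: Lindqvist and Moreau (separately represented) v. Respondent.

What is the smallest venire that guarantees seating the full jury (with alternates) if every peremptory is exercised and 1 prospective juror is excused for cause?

28

Seats to fill: 8 + 2 alternates = 10.
Peremptories — Claimant: 5 + 1×2 + 3 = 10; Respondent: 5 + 1×2 = 7; total 17.
For-cause removals: 1.
Minimum venire: 10 + 17 + 1 = 28.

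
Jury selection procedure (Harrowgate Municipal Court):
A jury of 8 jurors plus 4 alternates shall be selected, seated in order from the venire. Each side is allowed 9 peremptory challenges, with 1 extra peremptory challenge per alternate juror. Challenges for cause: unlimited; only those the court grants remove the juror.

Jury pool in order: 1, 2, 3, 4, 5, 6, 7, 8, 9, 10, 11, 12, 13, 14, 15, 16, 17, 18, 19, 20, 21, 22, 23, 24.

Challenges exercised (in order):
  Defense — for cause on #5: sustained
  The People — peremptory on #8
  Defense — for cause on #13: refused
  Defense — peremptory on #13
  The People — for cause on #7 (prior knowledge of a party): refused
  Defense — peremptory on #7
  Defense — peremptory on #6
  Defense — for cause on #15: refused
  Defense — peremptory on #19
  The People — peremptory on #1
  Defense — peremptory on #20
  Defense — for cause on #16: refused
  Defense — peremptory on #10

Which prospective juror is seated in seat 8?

Removed: #1, #5, #6, #7, #8, #10, #13, #19, #20. (#15, #16 stay — for-cause denied.)
Seating in order: seats 1–8 → #2, #3, #4, #9, #11, #12, #14, #15; alternates → #16, #17, #18, #21.
So seat 8 is #15.

15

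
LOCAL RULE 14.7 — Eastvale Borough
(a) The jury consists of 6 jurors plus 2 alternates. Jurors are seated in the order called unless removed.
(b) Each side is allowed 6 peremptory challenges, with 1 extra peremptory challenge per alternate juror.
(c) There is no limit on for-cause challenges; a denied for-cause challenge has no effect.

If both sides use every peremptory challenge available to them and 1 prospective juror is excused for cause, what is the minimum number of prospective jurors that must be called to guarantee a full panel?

Seats to fill: 6 + 2 alternates = 8.
Peremptories: 6 + 1×2 = 8 per side × 2 sides = 16.
For-cause removals: 1.
Minimum venire: 8 + 16 + 1 = 25.

25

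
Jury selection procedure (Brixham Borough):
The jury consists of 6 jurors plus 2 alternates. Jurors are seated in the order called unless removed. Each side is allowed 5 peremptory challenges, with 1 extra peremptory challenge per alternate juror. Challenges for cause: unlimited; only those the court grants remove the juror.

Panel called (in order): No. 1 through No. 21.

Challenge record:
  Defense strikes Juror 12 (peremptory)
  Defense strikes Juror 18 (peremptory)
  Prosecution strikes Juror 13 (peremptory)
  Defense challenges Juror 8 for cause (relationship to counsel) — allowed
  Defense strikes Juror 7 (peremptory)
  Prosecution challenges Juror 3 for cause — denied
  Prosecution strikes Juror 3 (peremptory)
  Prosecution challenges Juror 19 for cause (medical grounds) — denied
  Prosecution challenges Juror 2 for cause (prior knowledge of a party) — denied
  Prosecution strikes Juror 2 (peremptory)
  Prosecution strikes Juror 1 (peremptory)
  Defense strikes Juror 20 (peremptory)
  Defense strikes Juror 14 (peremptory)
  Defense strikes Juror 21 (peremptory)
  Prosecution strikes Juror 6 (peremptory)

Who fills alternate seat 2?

Removed: #1, #2, #3, #6, #7, #8, #12, #13, #14, #18, #20, #21. (#19 stays — for-cause denied.)
Seating in order: seats 1–6 → #4, #5, #9, #10, #11, #15; alternates → #16, #17.
So alternate 2 is #17.

17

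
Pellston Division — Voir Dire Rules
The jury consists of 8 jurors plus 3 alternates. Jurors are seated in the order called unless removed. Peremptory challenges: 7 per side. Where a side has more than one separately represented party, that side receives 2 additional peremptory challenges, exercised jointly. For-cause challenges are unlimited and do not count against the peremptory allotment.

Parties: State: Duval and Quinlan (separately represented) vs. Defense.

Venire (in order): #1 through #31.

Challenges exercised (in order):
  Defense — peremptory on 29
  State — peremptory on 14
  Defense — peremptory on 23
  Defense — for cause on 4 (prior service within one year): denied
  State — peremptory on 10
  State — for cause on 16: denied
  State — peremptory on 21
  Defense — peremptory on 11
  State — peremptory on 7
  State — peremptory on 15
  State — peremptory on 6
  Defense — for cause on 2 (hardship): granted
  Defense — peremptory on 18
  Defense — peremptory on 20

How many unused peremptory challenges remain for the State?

State allotment: 7 base + 2 multi-party = 9.
State peremptories used: #14, #10, #21, #7, #15, #6 — 6 (the for-cause on #16 doesn't count).
Remaining: 9 − 6 = 3.

3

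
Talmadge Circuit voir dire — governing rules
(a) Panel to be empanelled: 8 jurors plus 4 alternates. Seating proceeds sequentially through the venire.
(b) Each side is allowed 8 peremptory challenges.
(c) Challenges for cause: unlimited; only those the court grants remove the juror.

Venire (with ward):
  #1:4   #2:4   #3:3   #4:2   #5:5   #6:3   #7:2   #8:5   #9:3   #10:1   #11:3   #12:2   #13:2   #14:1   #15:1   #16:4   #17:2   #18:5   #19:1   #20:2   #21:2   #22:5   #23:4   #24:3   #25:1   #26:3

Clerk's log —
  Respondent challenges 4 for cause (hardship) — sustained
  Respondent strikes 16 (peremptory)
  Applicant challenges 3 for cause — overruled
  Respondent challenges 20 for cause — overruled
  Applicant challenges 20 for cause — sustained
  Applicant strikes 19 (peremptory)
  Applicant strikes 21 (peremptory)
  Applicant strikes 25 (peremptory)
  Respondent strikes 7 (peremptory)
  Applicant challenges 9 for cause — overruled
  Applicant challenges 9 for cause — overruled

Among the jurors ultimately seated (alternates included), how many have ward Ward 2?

Removed: #4, #7, #16, #19, #20, #21, #25.
Seated (12 incl. alternates): #1, #2, #3, #5, #6, #8, #9, #10, #11, #12, #13, #14.
Of those, in Ward 2: #12, #13 → 2.

2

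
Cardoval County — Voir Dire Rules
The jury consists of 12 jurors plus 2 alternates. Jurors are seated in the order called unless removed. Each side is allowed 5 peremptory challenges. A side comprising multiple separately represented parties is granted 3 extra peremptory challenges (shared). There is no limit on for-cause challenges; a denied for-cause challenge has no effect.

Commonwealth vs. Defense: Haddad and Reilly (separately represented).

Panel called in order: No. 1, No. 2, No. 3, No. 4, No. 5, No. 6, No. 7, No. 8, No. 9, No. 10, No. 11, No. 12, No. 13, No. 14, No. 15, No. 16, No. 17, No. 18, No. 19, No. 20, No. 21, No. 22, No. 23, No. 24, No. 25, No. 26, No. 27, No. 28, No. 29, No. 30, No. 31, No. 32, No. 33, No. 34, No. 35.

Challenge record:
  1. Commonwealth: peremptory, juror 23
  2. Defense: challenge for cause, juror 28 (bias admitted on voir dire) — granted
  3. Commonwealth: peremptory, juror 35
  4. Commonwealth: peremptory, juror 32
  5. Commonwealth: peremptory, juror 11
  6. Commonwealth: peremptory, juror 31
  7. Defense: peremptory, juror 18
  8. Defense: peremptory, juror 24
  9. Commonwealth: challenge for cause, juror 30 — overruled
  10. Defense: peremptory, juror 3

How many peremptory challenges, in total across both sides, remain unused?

Commonwealth allotment: 5. Defense allotment: 5 base + 3 multi-party = 8.
Commonwealth peremptories used: #23, #35, #32, #11, #31 — 5 (the for-cause on #30 doesn't count).
Defense peremptories used: #18, #24, #3 — 3 (the for-cause on #28 doesn't count).
Remaining: (5 − 5) + (8 − 3) = 5.

5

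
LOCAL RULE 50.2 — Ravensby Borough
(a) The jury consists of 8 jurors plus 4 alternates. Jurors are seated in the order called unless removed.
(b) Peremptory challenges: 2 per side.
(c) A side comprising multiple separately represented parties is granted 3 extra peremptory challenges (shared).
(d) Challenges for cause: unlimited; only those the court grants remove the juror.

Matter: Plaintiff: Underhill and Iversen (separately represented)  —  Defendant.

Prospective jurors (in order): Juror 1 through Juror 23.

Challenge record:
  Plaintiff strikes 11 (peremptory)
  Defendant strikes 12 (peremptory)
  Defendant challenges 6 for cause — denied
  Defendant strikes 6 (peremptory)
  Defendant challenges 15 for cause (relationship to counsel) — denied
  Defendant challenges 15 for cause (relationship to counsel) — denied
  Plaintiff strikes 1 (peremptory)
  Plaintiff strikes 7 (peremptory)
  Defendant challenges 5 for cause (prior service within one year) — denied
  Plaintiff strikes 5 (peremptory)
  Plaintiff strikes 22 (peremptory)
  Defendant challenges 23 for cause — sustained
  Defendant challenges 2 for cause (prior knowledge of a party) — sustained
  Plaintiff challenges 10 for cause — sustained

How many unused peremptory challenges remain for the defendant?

Defendant allotment: 2.
Defendant peremptories used: #12, #6 — 2 (for-cause on #6, #15, #15, #5, #23, #2 don't count).
Remaining: 2 − 2 = 0.

0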